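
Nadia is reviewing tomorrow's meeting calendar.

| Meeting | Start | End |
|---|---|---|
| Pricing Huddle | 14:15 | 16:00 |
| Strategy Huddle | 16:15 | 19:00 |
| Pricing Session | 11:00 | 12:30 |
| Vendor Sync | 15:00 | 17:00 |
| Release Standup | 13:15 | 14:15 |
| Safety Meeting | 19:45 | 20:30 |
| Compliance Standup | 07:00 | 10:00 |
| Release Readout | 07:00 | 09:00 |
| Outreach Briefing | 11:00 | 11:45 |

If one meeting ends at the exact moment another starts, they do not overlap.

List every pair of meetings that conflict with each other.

Two intervals overlap when each starts before the other ends.
Sorted by start: Compliance Standup, Release Readout, Outreach Briefing, Pricing Session, Release Standup, Pricing Huddle, Vendor Sync, Strategy Huddle, Safety Meeting.
Release Readout starts before Compliance Standup ends → Compliance Standup and Release Readout overlap.
Outreach Briefing starts after Compliance Standup ends; Compliance Standup is clear from here.
Outreach Briefing starts after Release Readout ends; Release Readout is clear from here.
Pricing Session starts before Outreach Briefing ends → Outreach Briefing and Pricing Session overlap.
Release Standup starts after Outreach Briefing ends; Outreach Briefing is clear from here.
Release Standup starts after Pricing Session ends; Pricing Session is clear from here.
Pricing Huddle starts exactly when Release Standup ends (back-to-back, no overlap); Release Standup is clear from here.
Vendor Sync starts before Pricing Huddle ends → Pricing Huddle and Vendor Sync overlap.
Strategy Huddle starts after Pricing Huddle ends; Pricing Huddle is clear from here.
Strategy Huddle starts before Vendor Sync ends → Vendor Sync and Strategy Huddle overlap.
Safety Meeting starts after Vendor Sync ends.
Safety Meeting starts after Strategy Huddle ends.

Compliance Standup & Release Readout, Outreach Briefing & Pricing Session, Pricing Huddle & Vendor Sync, Strategy Huddle & Vendor Sync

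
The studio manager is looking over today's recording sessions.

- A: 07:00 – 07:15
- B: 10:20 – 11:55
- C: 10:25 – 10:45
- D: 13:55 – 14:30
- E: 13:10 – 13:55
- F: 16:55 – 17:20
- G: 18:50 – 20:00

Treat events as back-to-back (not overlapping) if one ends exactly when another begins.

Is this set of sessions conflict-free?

No

Check each pair: they overlap iff neither finishes before the other starts.
Sorted by start: A, B, C, E, D, F, G.
B starts after A ends, so nothing later overlaps A either.
C starts before B ends → B and C overlap.
That's a conflict, so the schedule is not conflict-free.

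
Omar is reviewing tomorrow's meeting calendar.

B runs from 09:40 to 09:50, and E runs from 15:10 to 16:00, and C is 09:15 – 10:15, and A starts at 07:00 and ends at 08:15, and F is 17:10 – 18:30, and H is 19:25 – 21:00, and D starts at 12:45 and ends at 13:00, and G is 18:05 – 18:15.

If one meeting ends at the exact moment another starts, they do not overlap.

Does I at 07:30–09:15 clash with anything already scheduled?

A: starts 07:00 before I ends 09:15, and ends 08:15 after I starts 07:30 → overlap.
C: starts 09:15 at or after I ends 09:15 → clear.
B: starts 09:40 at or after I ends 09:15 → clear.
D: starts 12:45 at or after I ends 09:15 → clear.
E: starts 15:10 at or after I ends 09:15 → clear.
F: starts 17:10 at or after I ends 09:15 → clear.
G: starts 18:05 at or after I ends 09:15 → clear.
H: starts 19:25 at or after I ends 09:15 → clear.
I overlaps A.

Yes — it overlaps A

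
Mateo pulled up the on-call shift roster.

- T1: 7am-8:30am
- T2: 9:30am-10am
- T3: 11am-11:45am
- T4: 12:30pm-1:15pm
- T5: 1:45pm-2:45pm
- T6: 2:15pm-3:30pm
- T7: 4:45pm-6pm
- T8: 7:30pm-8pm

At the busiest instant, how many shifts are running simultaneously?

2

Walk through starts and ends in time order (an end at T is processed before a start at T):
7am start T1 → 1
8:30am end T1 → 0
9:30am start T2 → 1
10am end T2 → 0
11am start T3 → 1
11:45am end T3 → 0
12:30pm start T4 → 1
1:15pm end T4 → 0
1:45pm start T5 → 1
2:15pm start T6 → 2
2:45pm end T5 → 1
3:30pm end T6 → 0
4:45pm start T7 → 1
6pm end T7 → 0
7:30pm start T8 → 1
8pm end T8 → 0
Peak is 2, at 2:15pm (T5, T6).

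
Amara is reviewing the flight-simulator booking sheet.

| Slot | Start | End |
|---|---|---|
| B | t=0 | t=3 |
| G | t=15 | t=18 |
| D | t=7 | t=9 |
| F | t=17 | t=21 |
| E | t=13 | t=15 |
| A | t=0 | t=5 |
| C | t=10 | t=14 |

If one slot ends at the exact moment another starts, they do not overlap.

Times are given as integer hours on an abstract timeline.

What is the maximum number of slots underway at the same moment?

2

Sort all start/end points and keep a running count:
t=0 start A → 1
t=0 start B → 2
t=3 end B → 1
t=5 end A → 0
t=7 start D → 1
t=9 end D → 0
t=10 start C → 1
t=13 start E → 2
t=14 end C → 1
t=15 end E → 0
t=15 start G → 1
t=17 start F → 2
t=18 end G → 1
t=21 end F → 0
Peak is 2, at t=0 (A, B).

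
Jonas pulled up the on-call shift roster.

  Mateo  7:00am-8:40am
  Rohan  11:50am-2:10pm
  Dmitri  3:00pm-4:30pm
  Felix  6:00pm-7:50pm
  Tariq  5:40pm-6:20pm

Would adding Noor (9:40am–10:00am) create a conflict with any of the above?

Mateo: ends 8:40am at or before Noor starts 9:40am → clear.
Rohan: starts 11:50am at or after Noor ends 10:00am → clear.
Dmitri: starts 3:00pm at or after Noor ends 10:00am → clear.
Tariq: starts 5:40pm at or after Noor ends 10:00am → clear.
Felix: starts 6:00pm at or after Noor ends 10:00am → clear.

No — it doesn't clash with anything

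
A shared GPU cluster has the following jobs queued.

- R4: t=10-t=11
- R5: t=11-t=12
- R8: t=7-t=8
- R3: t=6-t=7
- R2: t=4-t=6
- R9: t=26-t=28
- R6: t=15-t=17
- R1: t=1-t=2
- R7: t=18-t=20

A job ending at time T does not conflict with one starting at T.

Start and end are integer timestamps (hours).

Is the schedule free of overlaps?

Yes

Check each pair: they overlap iff neither finishes before the other starts.
Sorted by start: R1, R2, R3, R8, R4, R5, R6, R7, R9.
R2 starts after R1 ends; R1 is clear from here.
R3 starts exactly when R2 ends (back-to-back, no overlap); R2 is clear from here.
R8 starts exactly when R3 ends (back-to-back, no overlap); R3 is clear from here.
R4 starts after R8 ends; R8 is clear from here.
R5 starts exactly when R4 ends (back-to-back, no overlap); R4 is clear from here.
R6 starts after R5 ends; R5 is clear from here.
R7 starts after R6 ends; R6 is clear from here.
R9 starts after R7 ends.
Every pair is clear; the schedule has no overlaps.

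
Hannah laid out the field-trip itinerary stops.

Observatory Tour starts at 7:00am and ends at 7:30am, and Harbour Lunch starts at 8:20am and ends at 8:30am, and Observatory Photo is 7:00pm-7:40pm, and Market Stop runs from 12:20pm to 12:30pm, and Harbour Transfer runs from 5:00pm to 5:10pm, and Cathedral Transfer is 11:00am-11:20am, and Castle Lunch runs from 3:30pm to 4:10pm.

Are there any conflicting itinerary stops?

No

Sorted by start: Observatory Tour, Harbour Lunch, Cathedral Transfer, Market Stop, Castle Lunch, Harbour Transfer, Observatory Photo.
Harbour Lunch starts after Observatory Tour ends — done with Observatory Tour.
Cathedral Transfer starts after Harbour Lunch ends — done with Harbour Lunch.
Market Stop starts after Cathedral Transfer ends — done with Cathedral Transfer.
Castle Lunch starts after Market Stop ends — done with Market Stop.
Harbour Transfer starts after Castle Lunch ends — done with Castle Lunch.
Observatory Photo starts after Harbour Transfer ends.
Every pair is clear; the schedule has no overlaps.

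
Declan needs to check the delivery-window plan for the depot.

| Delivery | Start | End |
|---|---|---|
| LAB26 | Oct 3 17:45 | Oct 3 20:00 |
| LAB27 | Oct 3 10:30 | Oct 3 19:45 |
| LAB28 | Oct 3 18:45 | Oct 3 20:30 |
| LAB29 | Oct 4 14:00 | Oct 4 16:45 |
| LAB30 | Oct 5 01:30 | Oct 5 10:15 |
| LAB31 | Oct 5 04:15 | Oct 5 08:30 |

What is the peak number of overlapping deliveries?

Sort all start/end points and keep a running count:
Oct 3 10:30 start LAB27 → 1
Oct 3 17:45 start LAB26 → 2
Oct 3 18:45 start LAB28 → 3
Oct 3 19:45 end LAB27 → 2
Oct 3 20:00 end LAB26 → 1
Oct 3 20:30 end LAB28 → 0
Oct 4 14:00 start LAB29 → 1
Oct 4 16:45 end LAB29 → 0
Oct 5 01:30 start LAB30 → 1
Oct 5 04:15 start LAB31 → 2
Oct 5 08:30 end LAB31 → 1
Oct 5 10:15 end LAB30 → 0
Peak is 3, at Oct 3 18:45 (LAB26, LAB27, LAB28).

3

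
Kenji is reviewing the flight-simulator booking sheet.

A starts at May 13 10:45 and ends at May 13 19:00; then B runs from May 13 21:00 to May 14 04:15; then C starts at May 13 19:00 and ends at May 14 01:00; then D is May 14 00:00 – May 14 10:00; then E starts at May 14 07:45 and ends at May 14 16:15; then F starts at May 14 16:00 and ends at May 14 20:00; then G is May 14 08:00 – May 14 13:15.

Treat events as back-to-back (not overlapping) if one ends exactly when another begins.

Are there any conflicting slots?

Sorted by start: A, C, B, D, E, G, F.
C starts exactly when A ends (back-to-back, no overlap), so A has no further overlaps.
B starts before C ends → C and B overlap.
That's a conflict, so the schedule is not conflict-free.

Yes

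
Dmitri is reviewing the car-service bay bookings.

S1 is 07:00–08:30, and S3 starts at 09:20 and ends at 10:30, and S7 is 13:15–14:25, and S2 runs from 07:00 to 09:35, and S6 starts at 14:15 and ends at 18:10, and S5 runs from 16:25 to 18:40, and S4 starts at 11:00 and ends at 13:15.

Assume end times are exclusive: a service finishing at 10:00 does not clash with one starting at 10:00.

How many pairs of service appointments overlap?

4

Sorted by start: S1, S2, S3, S4, S7, S6, S5.
S2 starts before S1 ends → S1 and S2 overlap.
S3 starts after S1 ends — done with S1.
S3 starts before S2 ends → S2 and S3 overlap.
S4 starts after S2 ends — done with S2.
S4 starts after S3 ends — done with S3.
S7 starts exactly when S4 ends (back-to-back, no overlap) — done with S4.
S6 starts before S7 ends → S7 and S6 overlap.
S5 starts after S7 ends.
S5 starts before S6 ends → S6 and S5 overlap.
Overlapping pairs: S1 & S2, S2 & S3, S5 & S6, S6 & S7 — 4 in total.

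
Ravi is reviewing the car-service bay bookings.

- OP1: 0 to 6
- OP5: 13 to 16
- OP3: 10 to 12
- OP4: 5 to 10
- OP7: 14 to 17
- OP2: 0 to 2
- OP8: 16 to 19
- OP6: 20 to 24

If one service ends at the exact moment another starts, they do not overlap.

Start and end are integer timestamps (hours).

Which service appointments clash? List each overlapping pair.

Sorted by start: OP1, OP2, OP4, OP3, OP5, OP7, OP8, OP6.
OP2 starts before OP1 ends → OP1 and OP2 overlap.
OP4 starts before OP1 ends → OP1 and OP4 overlap.
OP3 starts after OP1 ends, so nothing later overlaps OP1 either.
OP4 starts after OP2 ends, so nothing later overlaps OP2 either.
OP3 starts exactly when OP4 ends (back-to-back, no overlap), so nothing later overlaps OP4 either.
OP5 starts after OP3 ends, so nothing later overlaps OP3 either.
OP7 starts before OP5 ends → OP5 and OP7 overlap.
OP8 starts exactly when OP5 ends (back-to-back, no overlap), so nothing later overlaps OP5 either.
OP8 starts before OP7 ends → OP7 and OP8 overlap.
OP6 starts after OP7 ends.
OP6 starts after OP8 ends.

OP1 & OP2, OP1 & OP4, OP5 & OP7, OP7 & OP8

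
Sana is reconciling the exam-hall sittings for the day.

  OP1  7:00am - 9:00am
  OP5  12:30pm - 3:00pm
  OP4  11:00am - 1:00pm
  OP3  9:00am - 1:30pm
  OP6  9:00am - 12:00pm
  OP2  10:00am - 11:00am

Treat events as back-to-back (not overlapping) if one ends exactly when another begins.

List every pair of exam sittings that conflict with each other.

OP2 & OP3, OP2 & OP6, OP3 & OP4, OP3 & OP5, OP3 & OP6, OP4 & OP5, OP4 & OP6

Sorted by start: OP1, OP3, OP6, OP2, OP4, OP5.
OP3 starts exactly when OP1 ends (back-to-back, no overlap); OP1 is clear from here.
OP6 starts before OP3 ends → OP3 and OP6 overlap.
OP2 starts before OP3 ends → OP3 and OP2 overlap.
OP4 starts before OP3 ends → OP3 and OP4 overlap.
OP5 starts before OP3 ends → OP3 and OP5 overlap.
OP2 starts before OP6 ends → OP6 and OP2 overlap.
OP4 starts before OP6 ends → OP6 and OP4 overlap.
OP5 starts after OP6 ends.
OP4 starts exactly when OP2 ends (back-to-back, no overlap); OP2 is clear from here.
OP5 starts before OP4 ends → OP4 and OP5 overlap.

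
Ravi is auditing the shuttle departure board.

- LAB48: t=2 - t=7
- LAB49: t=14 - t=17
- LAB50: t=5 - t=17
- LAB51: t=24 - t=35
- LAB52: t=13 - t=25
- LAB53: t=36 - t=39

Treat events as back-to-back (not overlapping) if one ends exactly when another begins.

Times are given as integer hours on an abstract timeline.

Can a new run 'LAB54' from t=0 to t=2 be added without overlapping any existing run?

LAB48: starts t=2 at or after LAB54 ends t=2 → clear.
LAB50: starts t=5 at or after LAB54 ends t=2 → clear.
LAB52: starts t=13 at or after LAB54 ends t=2 → clear.
LAB49: starts t=14 at or after LAB54 ends t=2 → clear.
LAB51: starts t=24 at or after LAB54 ends t=2 → clear.
LAB53: starts t=36 at or after LAB54 ends t=2 → clear.

Yes — the slot is free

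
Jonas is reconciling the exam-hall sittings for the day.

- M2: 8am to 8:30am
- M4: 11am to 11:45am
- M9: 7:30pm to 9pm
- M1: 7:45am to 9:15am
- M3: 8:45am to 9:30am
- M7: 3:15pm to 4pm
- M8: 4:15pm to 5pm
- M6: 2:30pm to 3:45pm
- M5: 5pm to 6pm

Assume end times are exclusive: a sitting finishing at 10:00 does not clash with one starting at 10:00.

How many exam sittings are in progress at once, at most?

Sweep the timeline, counting +1 at each start and −1 at each end (ends before starts at a tie):
7:45am start M1 → 1
8am start M2 → 2
8:30am end M2 → 1
8:45am start M3 → 2
9:15am end M1 → 1
9:30am end M3 → 0
11am start M4 → 1
11:45am end M4 → 0
2:30pm start M6 → 1
3:15pm start M7 → 2
3:45pm end M6 → 1
4pm end M7 → 0
4:15pm start M8 → 1
5pm end M8 → 0
5pm start M5 → 1
6pm end M5 → 0
7:30pm start M9 → 1
9pm end M9 → 0
Peak is 2, at 8am (M1, M2).

2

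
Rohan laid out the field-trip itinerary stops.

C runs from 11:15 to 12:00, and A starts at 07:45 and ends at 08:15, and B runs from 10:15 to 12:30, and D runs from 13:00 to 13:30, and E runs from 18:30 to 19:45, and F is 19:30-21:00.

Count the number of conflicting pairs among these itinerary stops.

2

Check each pair: they overlap iff neither finishes before the other starts.
Sorted by start: A, B, C, D, E, F.
B starts after A ends — done with A.
C starts before B ends → B and C overlap.
D starts after B ends — done with B.
D starts after C ends — done with C.
E starts after D ends — done with D.
F starts before E ends → E and F overlap.
Overlapping pairs: B & C, E & F — 2 in total.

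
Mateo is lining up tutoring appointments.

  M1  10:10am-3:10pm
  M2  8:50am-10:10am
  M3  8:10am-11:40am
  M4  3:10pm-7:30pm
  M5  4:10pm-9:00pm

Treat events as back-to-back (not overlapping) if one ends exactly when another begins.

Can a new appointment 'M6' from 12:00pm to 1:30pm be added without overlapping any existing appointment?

No — it overlaps M1

M3: ends 11:40am at or before M6 starts 12:00pm → clear.
M2: ends 10:10am at or before M6 starts 12:00pm → clear.
M1: starts 10:10am before M6 ends 1:30pm, and ends 3:10pm after M6 starts 12:00pm → overlap.
M4: starts 3:10pm at or after M6 ends 1:30pm → clear.
M5: starts 4:10pm at or after M6 ends 1:30pm → clear.
M6 overlaps M1.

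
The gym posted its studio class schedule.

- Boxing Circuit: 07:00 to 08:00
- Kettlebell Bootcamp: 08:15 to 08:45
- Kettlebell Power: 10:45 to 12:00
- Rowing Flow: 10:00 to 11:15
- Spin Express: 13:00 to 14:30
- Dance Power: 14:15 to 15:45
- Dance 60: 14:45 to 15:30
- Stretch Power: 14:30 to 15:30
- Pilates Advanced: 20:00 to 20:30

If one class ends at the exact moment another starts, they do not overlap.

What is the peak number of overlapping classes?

Sweep the timeline, counting +1 at each start and −1 at each end (ends before starts at a tie):
07:00 start Boxing Circuit → 1
08:00 end Boxing Circuit → 0
08:15 start Kettlebell Bootcamp → 1
08:45 end Kettlebell Bootcamp → 0
10:00 start Rowing Flow → 1
10:45 start Kettlebell Power → 2
11:15 end Rowing Flow → 1
12:00 end Kettlebell Power → 0
13:00 start Spin Express → 1
14:15 start Dance Power → 2
14:30 end Spin Express → 1
14:30 start Stretch Power → 2
14:45 start Dance 60 → 3
15:30 end Dance 60 → 2
15:30 end Stretch Power → 1
15:45 end Dance Power → 0
20:00 start Pilates Advanced → 1
20:30 end Pilates Advanced → 0
Peak is 3, at 14:45 (Dance 60, Dance Power, Stretch Power).

3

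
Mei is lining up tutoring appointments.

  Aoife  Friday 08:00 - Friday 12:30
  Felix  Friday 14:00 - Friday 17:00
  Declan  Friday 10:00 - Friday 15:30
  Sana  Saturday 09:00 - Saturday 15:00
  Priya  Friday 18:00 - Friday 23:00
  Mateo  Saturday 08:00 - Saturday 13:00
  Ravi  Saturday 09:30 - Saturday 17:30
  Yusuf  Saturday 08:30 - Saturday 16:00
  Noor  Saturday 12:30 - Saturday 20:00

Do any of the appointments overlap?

Check each pair: they overlap iff neither finishes before the other starts.
Sorted by start: Aoife, Declan, Felix, Priya, Mateo, Yusuf, Sana, Ravi, Noor.
Declan starts before Aoife ends → Aoife and Declan overlap.
That's a conflict, so the schedule is not conflict-free.

Yes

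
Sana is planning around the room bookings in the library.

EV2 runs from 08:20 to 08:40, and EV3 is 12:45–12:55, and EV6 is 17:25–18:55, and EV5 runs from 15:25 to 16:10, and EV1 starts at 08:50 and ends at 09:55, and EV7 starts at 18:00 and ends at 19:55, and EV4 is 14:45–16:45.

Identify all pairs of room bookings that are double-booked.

EV4 & EV5, EV6 & EV7

Sorted by start: EV2, EV1, EV3, EV4, EV5, EV6, EV7.
EV1 starts after EV2 ends; EV2 is clear from here.
EV3 starts after EV1 ends; EV1 is clear from here.
EV4 starts after EV3 ends; EV3 is clear from here.
EV5 starts before EV4 ends → EV4 and EV5 overlap.
EV6 starts after EV4 ends; EV4 is clear from here.
EV6 starts after EV5 ends; EV5 is clear from here.
EV7 starts before EV6 ends → EV6 and EV7 overlap.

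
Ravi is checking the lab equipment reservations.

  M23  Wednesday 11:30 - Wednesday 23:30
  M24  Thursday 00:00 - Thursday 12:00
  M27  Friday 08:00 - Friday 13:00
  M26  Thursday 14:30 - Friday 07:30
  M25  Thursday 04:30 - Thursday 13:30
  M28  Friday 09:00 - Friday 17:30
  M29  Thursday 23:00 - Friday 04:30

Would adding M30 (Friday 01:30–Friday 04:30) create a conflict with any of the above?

Yes — it overlaps M26, M29

M23: ends Wednesday 23:30 at or before M30 starts Friday 01:30 → clear.
M24: ends Thursday 12:00 at or before M30 starts Friday 01:30 → clear.
M25: ends Thursday 13:30 at or before M30 starts Friday 01:30 → clear.
M26: starts Thursday 14:30 before M30 ends Friday 04:30, and ends Friday 07:30 after M30 starts Friday 01:30 → overlap.
M29: starts Thursday 23:00 before M30 ends Friday 04:30, and ends Friday 04:30 after M30 starts Friday 01:30 → overlap.
M27: starts Friday 08:00 at or after M30 ends Friday 04:30 → clear.
M28: starts Friday 09:00 at or after M30 ends Friday 04:30 → clear.
M30 overlaps M26, M29.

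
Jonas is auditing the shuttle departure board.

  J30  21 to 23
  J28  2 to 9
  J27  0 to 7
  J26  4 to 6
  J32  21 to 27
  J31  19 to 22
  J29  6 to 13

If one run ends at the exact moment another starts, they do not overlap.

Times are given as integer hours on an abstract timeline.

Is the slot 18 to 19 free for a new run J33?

J27: ends 7 at or before J33 starts 18 → clear.
J28: ends 9 at or before J33 starts 18 → clear.
J26: ends 6 at or before J33 starts 18 → clear.
J29: ends 13 at or before J33 starts 18 → clear.
J31: starts 19 at or after J33 ends 19 → clear.
J30: starts 21 at or after J33 ends 19 → clear.
J32: starts 21 at or after J33 ends 19 → clear.

Yes — the slot is free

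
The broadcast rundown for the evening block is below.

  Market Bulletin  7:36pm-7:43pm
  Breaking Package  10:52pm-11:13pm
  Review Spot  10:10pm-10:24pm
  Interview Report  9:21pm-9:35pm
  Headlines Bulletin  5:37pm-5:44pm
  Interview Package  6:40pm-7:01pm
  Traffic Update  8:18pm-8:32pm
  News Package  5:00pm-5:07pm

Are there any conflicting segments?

No

Sorted by start: News Package, Headlines Bulletin, Interview Package, Market Bulletin, Traffic Update, Interview Report, Review Spot, Breaking Package.
Headlines Bulletin starts after News Package ends, so nothing later overlaps News Package either.
Interview Package starts after Headlines Bulletin ends, so nothing later overlaps Headlines Bulletin either.
Market Bulletin starts after Interview Package ends, so nothing later overlaps Interview Package either.
Traffic Update starts after Market Bulletin ends, so nothing later overlaps Market Bulletin either.
Interview Report starts after Traffic Update ends, so nothing later overlaps Traffic Update either.
Review Spot starts after Interview Report ends, so nothing later overlaps Interview Report either.
Breaking Package starts after Review Spot ends.
Every pair is clear; the schedule has no overlaps.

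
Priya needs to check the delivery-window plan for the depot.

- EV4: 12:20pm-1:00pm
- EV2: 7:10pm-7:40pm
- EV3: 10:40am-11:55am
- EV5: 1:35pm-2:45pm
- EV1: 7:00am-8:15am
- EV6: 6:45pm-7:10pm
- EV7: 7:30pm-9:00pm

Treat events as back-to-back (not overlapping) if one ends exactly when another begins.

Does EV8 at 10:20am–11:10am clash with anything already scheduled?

Yes — it overlaps EV3

EV1: ends 8:15am at or before EV8 starts 10:20am → clear.
EV3: starts 10:40am before EV8 ends 11:10am, and ends 11:55am after EV8 starts 10:20am → overlap.
EV4: starts 12:20pm at or after EV8 ends 11:10am → clear.
EV5: starts 1:35pm at or after EV8 ends 11:10am → clear.
EV6: starts 6:45pm at or after EV8 ends 11:10am → clear.
EV2: starts 7:10pm at or after EV8 ends 11:10am → clear.
EV7: starts 7:30pm at or after EV8 ends 11:10am → clear.
EV8 overlaps EV3.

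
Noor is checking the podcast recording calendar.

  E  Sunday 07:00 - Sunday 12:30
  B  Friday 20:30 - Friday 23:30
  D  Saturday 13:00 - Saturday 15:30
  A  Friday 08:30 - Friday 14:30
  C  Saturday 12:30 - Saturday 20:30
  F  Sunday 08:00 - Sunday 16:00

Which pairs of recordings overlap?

C & D, E & F

Sorted by start: A, B, C, D, E, F.
B starts after A ends — done with A.
C starts after B ends — done with B.
D starts before C ends → C and D overlap.
E starts after C ends — done with C.
E starts after D ends — done with D.
F starts before E ends → E and F overlap.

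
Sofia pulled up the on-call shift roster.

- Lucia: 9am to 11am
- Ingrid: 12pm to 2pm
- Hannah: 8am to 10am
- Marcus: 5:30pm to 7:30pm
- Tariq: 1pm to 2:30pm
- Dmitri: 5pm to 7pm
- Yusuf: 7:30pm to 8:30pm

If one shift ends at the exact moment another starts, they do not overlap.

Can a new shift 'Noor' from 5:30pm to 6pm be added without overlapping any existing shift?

No — it overlaps Dmitri, Marcus

Hannah: ends 10am at or before Noor starts 5:30pm → clear.
Lucia: ends 11am at or before Noor starts 5:30pm → clear.
Ingrid: ends 2pm at or before Noor starts 5:30pm → clear.
Tariq: ends 2:30pm at or before Noor starts 5:30pm → clear.
Dmitri: starts 5pm before Noor ends 6pm, and ends 7pm after Noor starts 5:30pm → overlap.
Marcus: starts 5:30pm before Noor ends 6pm, and ends 7:30pm after Noor starts 5:30pm → overlap.
Yusuf: starts 7:30pm at or after Noor ends 6pm → clear.
Noor overlaps Dmitri, Marcus.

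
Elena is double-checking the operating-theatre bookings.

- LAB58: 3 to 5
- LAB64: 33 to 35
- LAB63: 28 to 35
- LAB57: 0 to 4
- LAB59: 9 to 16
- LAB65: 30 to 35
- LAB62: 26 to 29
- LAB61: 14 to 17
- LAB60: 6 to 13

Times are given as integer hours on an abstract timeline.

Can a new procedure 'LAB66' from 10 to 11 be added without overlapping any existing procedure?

LAB57: ends 4 at or before LAB66 starts 10 → clear.
LAB58: ends 5 at or before LAB66 starts 10 → clear.
LAB60: starts 6 before LAB66 ends 11, and ends 13 after LAB66 starts 10 → overlap.
LAB59: starts 9 before LAB66 ends 11, and ends 16 after LAB66 starts 10 → overlap.
LAB61: starts 14 at or after LAB66 ends 11 → clear.
LAB62: starts 26 at or after LAB66 ends 11 → clear.
LAB63: starts 28 at or after LAB66 ends 11 → clear.
LAB65: starts 30 at or after LAB66 ends 11 → clear.
LAB64: starts 33 at or after LAB66 ends 11 → clear.
LAB66 overlaps LAB59, LAB60.

No — it overlaps LAB59, LAB60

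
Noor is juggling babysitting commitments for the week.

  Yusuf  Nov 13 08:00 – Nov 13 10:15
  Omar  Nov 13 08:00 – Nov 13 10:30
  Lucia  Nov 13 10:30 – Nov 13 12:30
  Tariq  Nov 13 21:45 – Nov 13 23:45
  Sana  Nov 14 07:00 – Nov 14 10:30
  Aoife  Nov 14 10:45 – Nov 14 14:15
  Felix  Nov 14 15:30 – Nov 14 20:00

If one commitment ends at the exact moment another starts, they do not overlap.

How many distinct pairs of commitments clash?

1

Sorted by start: Yusuf, Omar, Lucia, Tariq, Sana, Aoife, Felix.
Omar starts before Yusuf ends → Yusuf and Omar overlap.
Lucia starts after Yusuf ends, so Yusuf has no further overlaps.
Lucia starts exactly when Omar ends (back-to-back, no overlap), so Omar has no further overlaps.
Tariq starts after Lucia ends, so Lucia has no further overlaps.
Sana starts after Tariq ends, so Tariq has no further overlaps.
Aoife starts after Sana ends, so Sana has no further overlaps.
Felix starts after Aoife ends.
Overlapping pairs: Omar & Yusuf — 1 in total.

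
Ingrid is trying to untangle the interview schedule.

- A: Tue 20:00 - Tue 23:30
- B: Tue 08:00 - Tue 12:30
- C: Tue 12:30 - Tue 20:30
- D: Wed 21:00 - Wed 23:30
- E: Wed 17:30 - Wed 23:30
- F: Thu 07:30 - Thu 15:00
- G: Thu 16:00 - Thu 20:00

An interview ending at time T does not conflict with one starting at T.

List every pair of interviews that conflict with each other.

Two intervals overlap when each starts before the other ends.
Sorted by start: B, C, A, E, D, F, G.
C starts exactly when B ends (back-to-back, no overlap), so nothing later overlaps B either.
A starts before C ends → C and A overlap.
E starts after C ends, so nothing later overlaps C either.
E starts after A ends, so nothing later overlaps A either.
D starts before E ends → E and D overlap.
F starts after E ends, so nothing later overlaps E either.
F starts after D ends, so nothing later overlaps D either.
G starts after F ends.

A & C, D & E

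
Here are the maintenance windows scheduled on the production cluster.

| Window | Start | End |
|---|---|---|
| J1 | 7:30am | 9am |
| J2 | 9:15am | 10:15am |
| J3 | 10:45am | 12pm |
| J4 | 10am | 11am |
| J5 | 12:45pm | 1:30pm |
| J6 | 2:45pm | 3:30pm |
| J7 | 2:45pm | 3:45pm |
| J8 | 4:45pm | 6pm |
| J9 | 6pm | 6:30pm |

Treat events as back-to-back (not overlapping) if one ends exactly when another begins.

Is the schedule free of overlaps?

Sorted by start: J1, J2, J4, J3, J5, J6, J7, J8, J9.
J2 starts after J1 ends — done with J1.
J4 starts before J2 ends → J2 and J4 overlap.
That's a conflict, so the schedule is not conflict-free.

No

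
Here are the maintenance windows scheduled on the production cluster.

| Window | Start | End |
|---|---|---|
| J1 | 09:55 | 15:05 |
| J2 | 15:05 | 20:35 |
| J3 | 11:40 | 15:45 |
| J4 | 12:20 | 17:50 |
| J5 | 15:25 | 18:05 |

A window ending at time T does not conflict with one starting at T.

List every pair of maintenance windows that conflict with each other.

J1 & J3, J1 & J4, J2 & J3, J2 & J4, J2 & J5, J3 & J4, J3 & J5, J4 & J5

Two intervals overlap when each starts before the other ends.
Sorted by start: J1, J3, J4, J2, J5.
J3 starts before J1 ends → J1 and J3 overlap.
J4 starts before J1 ends → J1 and J4 overlap.
J2 starts exactly when J1 ends (back-to-back, no overlap), so J1 has no further overlaps.
J4 starts before J3 ends → J3 and J4 overlap.
J2 starts before J3 ends → J3 and J2 overlap.
J5 starts before J3 ends → J3 and J5 overlap.
J2 starts before J4 ends → J4 and J2 overlap.
J5 starts before J4 ends → J4 and J5 overlap.
J5 starts before J2 ends → J2 and J5 overlap.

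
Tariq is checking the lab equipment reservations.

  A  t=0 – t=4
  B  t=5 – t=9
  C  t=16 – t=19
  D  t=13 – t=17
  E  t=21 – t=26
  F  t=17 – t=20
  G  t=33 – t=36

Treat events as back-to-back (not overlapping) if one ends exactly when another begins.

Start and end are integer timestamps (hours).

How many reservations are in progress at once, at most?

Sort all start/end points and keep a running count:
t=0 start A → 1
t=4 end A → 0
t=5 start B → 1
t=9 end B → 0
t=13 start D → 1
t=16 start C → 2
t=17 end D → 1
t=17 start F → 2
t=19 end C → 1
t=20 end F → 0
t=21 start E → 1
t=26 end E → 0
t=33 start G → 1
t=36 end G → 0
Peak is 2, at t=16 (C, D).

2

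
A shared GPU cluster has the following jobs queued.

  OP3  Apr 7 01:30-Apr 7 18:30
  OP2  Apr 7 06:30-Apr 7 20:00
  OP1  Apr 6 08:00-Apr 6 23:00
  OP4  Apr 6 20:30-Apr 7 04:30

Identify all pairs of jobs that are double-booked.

Sorted by start: OP1, OP4, OP3, OP2.
OP4 starts before OP1 ends → OP1 and OP4 overlap.
OP3 starts after OP1 ends; OP1 is clear from here.
OP3 starts before OP4 ends → OP4 and OP3 overlap.
OP2 starts after OP4 ends.
OP2 starts before OP3 ends → OP3 and OP2 overlap.

OP1 & OP4, OP2 & OP3, OP3 & OP4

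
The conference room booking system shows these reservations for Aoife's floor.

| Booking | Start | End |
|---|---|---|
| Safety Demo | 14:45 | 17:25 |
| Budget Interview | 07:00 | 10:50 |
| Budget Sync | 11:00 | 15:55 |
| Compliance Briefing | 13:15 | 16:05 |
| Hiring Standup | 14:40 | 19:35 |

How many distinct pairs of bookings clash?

6

Check each pair: they overlap iff neither finishes before the other starts.
Sorted by start: Budget Interview, Budget Sync, Compliance Briefing, Hiring Standup, Safety Demo.
Budget Sync starts after Budget Interview ends, so Budget Interview has no further overlaps.
Compliance Briefing starts before Budget Sync ends → Budget Sync and Compliance Briefing overlap.
Hiring Standup starts before Budget Sync ends → Budget Sync and Hiring Standup overlap.
Safety Demo starts before Budget Sync ends → Budget Sync and Safety Demo overlap.
Hiring Standup starts before Compliance Briefing ends → Compliance Briefing and Hiring Standup overlap.
Safety Demo starts before Compliance Briefing ends → Compliance Briefing and Safety Demo overlap.
Safety Demo starts before Hiring Standup ends → Hiring Standup and Safety Demo overlap.
Overlapping pairs: Budget Sync & Compliance Briefing, Budget Sync & Hiring Standup, Budget Sync & Safety Demo, Compliance Briefing & Hiring Standup, Compliance Briefing & Safety Demo, Hiring Standup & Safety Demo — 6 in total.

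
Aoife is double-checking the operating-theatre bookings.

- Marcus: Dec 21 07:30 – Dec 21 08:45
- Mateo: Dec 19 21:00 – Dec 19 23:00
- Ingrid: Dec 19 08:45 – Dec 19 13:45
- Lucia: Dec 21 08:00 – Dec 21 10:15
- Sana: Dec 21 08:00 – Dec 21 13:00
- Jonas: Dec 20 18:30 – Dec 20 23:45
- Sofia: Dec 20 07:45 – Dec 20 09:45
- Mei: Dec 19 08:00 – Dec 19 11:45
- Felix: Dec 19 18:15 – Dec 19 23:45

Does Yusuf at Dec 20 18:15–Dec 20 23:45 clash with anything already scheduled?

Mei: ends Dec 19 11:45 at or before Yusuf starts Dec 20 18:15 → clear.
Ingrid: ends Dec 19 13:45 at or before Yusuf starts Dec 20 18:15 → clear.
Felix: ends Dec 19 23:45 at or before Yusuf starts Dec 20 18:15 → clear.
Mateo: ends Dec 19 23:00 at or before Yusuf starts Dec 20 18:15 → clear.
Sofia: ends Dec 20 09:45 at or before Yusuf starts Dec 20 18:15 → clear.
Jonas: starts Dec 20 18:30 before Yusuf ends Dec 20 23:45, and ends Dec 20 23:45 after Yusuf starts Dec 20 18:15 → overlap.
Marcus: starts Dec 21 07:30 at or after Yusuf ends Dec 20 23:45 → clear.
Lucia: starts Dec 21 08:00 at or after Yusuf ends Dec 20 23:45 → clear.
Sana: starts Dec 21 08:00 at or after Yusuf ends Dec 20 23:45 → clear.
Yusuf overlaps Jonas.

Yes — it overlaps Jonas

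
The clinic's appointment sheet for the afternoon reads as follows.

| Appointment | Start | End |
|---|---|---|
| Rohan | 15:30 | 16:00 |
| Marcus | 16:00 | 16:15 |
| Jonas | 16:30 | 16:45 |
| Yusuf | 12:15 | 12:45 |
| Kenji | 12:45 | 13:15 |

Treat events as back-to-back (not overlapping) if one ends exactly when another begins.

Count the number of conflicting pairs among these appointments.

0

Two intervals overlap when each starts before the other ends.
Sorted by start: Yusuf, Kenji, Rohan, Marcus, Jonas.
Kenji starts exactly when Yusuf ends (back-to-back, no overlap) — done with Yusuf.
Rohan starts after Kenji ends — done with Kenji.
Marcus starts exactly when Rohan ends (back-to-back, no overlap) — done with Rohan.
Jonas starts after Marcus ends.
No pair overlaps.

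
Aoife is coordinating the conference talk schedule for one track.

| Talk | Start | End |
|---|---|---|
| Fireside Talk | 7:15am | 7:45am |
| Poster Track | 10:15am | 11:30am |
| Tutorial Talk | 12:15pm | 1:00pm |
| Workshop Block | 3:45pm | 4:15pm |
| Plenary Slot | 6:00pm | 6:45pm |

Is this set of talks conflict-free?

Sorted by start: Fireside Talk, Poster Track, Tutorial Talk, Workshop Block, Plenary Slot.
Poster Track starts after Fireside Talk ends, so nothing later overlaps Fireside Talk either.
Tutorial Talk starts after Poster Track ends, so nothing later overlaps Poster Track either.
Workshop Block starts after Tutorial Talk ends, so nothing later overlaps Tutorial Talk either.
Plenary Slot starts after Workshop Block ends.
Every pair is clear; the schedule has no overlaps.

Yes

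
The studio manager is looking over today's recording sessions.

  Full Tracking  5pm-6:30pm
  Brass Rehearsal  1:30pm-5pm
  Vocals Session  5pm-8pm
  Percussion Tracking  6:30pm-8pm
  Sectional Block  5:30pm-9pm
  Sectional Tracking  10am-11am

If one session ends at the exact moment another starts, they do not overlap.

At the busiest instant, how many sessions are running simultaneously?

3

Sort all start/end points and keep a running count:
10am start Sectional Tracking → 1
11am end Sectional Tracking → 0
1:30pm start Brass Rehearsal → 1
5pm end Brass Rehearsal → 0
5pm start Full Tracking → 1
5pm start Vocals Session → 2
5:30pm start Sectional Block → 3
6:30pm end Full Tracking → 2
6:30pm start Percussion Tracking → 3
8pm end Percussion Tracking → 2
8pm end Vocals Session → 1
9pm end Sectional Block → 0
Peak is 3, at 5:30pm (Full Tracking, Sectional Block, Vocals Session).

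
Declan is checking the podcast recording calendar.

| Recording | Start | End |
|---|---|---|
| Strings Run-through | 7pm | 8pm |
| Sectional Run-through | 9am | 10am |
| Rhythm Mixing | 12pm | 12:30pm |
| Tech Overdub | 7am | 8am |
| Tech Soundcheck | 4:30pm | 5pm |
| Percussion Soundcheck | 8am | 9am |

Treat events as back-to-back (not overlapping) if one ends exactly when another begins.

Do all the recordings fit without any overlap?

Yes

Sorted by start: Tech Overdub, Percussion Soundcheck, Sectional Run-through, Rhythm Mixing, Tech Soundcheck, Strings Run-through.
Percussion Soundcheck starts exactly when Tech Overdub ends (back-to-back, no overlap), so nothing later overlaps Tech Overdub either.
Sectional Run-through starts exactly when Percussion Soundcheck ends (back-to-back, no overlap), so nothing later overlaps Percussion Soundcheck either.
Rhythm Mixing starts after Sectional Run-through ends, so nothing later overlaps Sectional Run-through either.
Tech Soundcheck starts after Rhythm Mixing ends, so nothing later overlaps Rhythm Mixing either.
Strings Run-through starts after Tech Soundcheck ends.
Every pair is clear; the schedule has no overlaps.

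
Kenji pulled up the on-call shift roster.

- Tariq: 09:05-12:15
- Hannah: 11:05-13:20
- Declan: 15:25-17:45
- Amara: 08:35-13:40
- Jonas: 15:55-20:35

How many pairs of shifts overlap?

Check each pair: they overlap iff neither finishes before the other starts.
Sorted by start: Amara, Tariq, Hannah, Declan, Jonas.
Tariq starts before Amara ends → Amara and Tariq overlap.
Hannah starts before Amara ends → Amara and Hannah overlap.
Declan starts after Amara ends, so nothing later overlaps Amara either.
Hannah starts before Tariq ends → Tariq and Hannah overlap.
Declan starts after Tariq ends, so nothing later overlaps Tariq either.
Declan starts after Hannah ends, so nothing later overlaps Hannah either.
Jonas starts before Declan ends → Declan and Jonas overlap.
Overlapping pairs: Amara & Hannah, Amara & Tariq, Declan & Jonas, Hannah & Tariq — 4 in total.

4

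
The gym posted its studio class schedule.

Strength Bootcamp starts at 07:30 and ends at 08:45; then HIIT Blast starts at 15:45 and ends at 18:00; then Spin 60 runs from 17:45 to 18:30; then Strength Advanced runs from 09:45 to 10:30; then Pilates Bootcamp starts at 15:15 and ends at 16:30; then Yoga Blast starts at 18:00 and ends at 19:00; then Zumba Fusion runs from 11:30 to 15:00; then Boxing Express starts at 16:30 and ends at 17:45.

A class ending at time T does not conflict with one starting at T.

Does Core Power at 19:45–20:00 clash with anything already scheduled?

Strength Bootcamp: ends 08:45 at or before Core Power starts 19:45 → clear.
Strength Advanced: ends 10:30 at or before Core Power starts 19:45 → clear.
Zumba Fusion: ends 15:00 at or before Core Power starts 19:45 → clear.
Pilates Bootcamp: ends 16:30 at or before Core Power starts 19:45 → clear.
HIIT Blast: ends 18:00 at or before Core Power starts 19:45 → clear.
Boxing Express: ends 17:45 at or before Core Power starts 19:45 → clear.
Spin 60: ends 18:30 at or before Core Power starts 19:45 → clear.
Yoga Blast: ends 19:00 at or before Core Power starts 19:45 → clear.

No — it doesn't clash with anything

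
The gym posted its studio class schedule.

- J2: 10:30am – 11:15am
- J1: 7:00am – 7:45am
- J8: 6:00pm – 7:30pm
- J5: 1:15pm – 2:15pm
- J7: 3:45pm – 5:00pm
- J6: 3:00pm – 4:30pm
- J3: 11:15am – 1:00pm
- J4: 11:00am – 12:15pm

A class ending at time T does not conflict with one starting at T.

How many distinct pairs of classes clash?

3

Check each pair: they overlap iff neither finishes before the other starts.
Sorted by start: J1, J2, J4, J3, J5, J6, J7, J8.
J2 starts after J1 ends, so nothing later overlaps J1 either.
J4 starts before J2 ends → J2 and J4 overlap.
J3 starts exactly when J2 ends (back-to-back, no overlap), so nothing later overlaps J2 either.
J3 starts before J4 ends → J4 and J3 overlap.
J5 starts after J4 ends, so nothing later overlaps J4 either.
J5 starts after J3 ends, so nothing later overlaps J3 either.
J6 starts after J5 ends, so nothing later overlaps J5 either.
J7 starts before J6 ends → J6 and J7 overlap.
J8 starts after J6 ends.
J8 starts after J7 ends.
Overlapping pairs: J2 & J4, J3 & J4, J6 & J7 — 3 in total.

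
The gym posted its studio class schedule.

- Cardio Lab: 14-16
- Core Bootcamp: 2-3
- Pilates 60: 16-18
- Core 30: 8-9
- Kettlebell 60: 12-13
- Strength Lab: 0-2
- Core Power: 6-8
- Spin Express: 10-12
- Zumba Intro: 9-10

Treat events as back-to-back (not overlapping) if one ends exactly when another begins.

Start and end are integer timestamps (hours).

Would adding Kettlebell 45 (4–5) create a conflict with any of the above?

Strength Lab: ends 2 at or before Kettlebell 45 starts 4 → clear.
Core Bootcamp: ends 3 at or before Kettlebell 45 starts 4 → clear.
Core Power: starts 6 at or after Kettlebell 45 ends 5 → clear.
Core 30: starts 8 at or after Kettlebell 45 ends 5 → clear.
Zumba Intro: starts 9 at or after Kettlebell 45 ends 5 → clear.
Spin Express: starts 10 at or after Kettlebell 45 ends 5 → clear.
Kettlebell 60: starts 12 at or after Kettlebell 45 ends 5 → clear.
Cardio Lab: starts 14 at or after Kettlebell 45 ends 5 → clear.
Pilates 60: starts 16 at or after Kettlebell 45 ends 5 → clear.

No — it doesn't clash with anything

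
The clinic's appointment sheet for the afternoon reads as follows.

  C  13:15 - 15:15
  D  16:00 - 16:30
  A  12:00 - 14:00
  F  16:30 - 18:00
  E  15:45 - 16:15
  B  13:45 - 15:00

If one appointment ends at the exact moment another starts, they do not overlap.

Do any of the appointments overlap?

Yes

Check each pair: they overlap iff neither finishes before the other starts.
Sorted by start: A, C, B, E, D, F.
C starts before A ends → A and C overlap.
That's a conflict, so the schedule is not conflict-free.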